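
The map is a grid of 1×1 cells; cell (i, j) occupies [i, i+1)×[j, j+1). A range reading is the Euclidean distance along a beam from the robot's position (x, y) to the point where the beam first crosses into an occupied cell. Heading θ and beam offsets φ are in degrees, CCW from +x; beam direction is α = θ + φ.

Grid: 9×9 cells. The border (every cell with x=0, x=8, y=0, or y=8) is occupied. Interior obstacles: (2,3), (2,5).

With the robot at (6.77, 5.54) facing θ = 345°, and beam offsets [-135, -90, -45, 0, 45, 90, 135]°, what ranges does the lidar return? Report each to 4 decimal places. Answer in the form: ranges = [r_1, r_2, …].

ranges = [4.3532, 4.7002, 2.4600, 1.2734, 1.4203, 2.5468, 2.8406]

beam 1: φ=-135°, α=210°
  direction (-0.8660, -0.5000); cell (6,5); t to first gridline: x 0.8891, y 1.0800 (then +1.1547 / +2.0000)
    (5,5) via x @ 0.8891
    (5,4) via y @ 1.0800
    (4,4) via x @ 2.0438
    (4,3) via y @ 3.0800
    (3,3) via x @ 3.1985
    (2,3) via x @ 4.3532  # hit
  → r_1 = 4.3532
beam 2: φ=-90°, α=255°
  direction (-0.2588, -0.9659); cell (6,5); t to first gridline: x 2.9751, y 0.5590 (then +3.8637 / +1.0353)
    (6,4) via y @ 0.5590
    (6,3) via y @ 1.5943
    (6,2) via y @ 2.6296
    (5,2) via x @ 2.9751
    (5,1) via y @ 3.6649
    (5,0) via y @ 4.7002  # hit
  → r_2 = 4.7002
beam 3: φ=-45°, α=300°
  direction (0.5000, -0.8660); cell (6,5); t to first gridline: x 0.4600, y 0.6235 (then +2.0000 / +1.1547)
    (7,5) via x @ 0.4600
    (7,4) via y @ 0.6235
    (7,3) via y @ 1.7782
    (8,3) via x @ 2.4600  # hit
  → r_3 = 2.4600
beam 4: φ=0°, α=345°
  direction (0.9659, -0.2588); cell (6,5); t to first gridline: x 0.2381, y 2.0864 (then +1.0353 / +3.8637)
    (7,5) via x @ 0.2381
    (8,5) via x @ 1.2734  # hit
  → r_4 = 1.2734
beam 5: φ=45°, α=30°
  direction (0.8660, 0.5000); cell (6,5); t to first gridline: x 0.2656, y 0.9200 (then +1.1547 / +2.0000)
    (7,5) via x @ 0.2656
    (7,6) via y @ 0.9200
    (8,6) via x @ 1.4203  # hit
  → r_5 = 1.4203
beam 6: φ=90°, α=75°
  direction (0.2588, 0.9659); cell (6,5); t to first gridline: x 0.8887, y 0.4762 (then +3.8637 / +1.0353)
    (6,6) via y @ 0.4762
    (7,6) via x @ 0.8887
    (7,7) via y @ 1.5115
    (7,8) via y @ 2.5468  # hit
  → r_6 = 2.5468
beam 7: φ=135°, α=120°
  direction (-0.5000, 0.8660); cell (6,5); t to first gridline: x 1.5400, y 0.5312 (then +2.0000 / +1.1547)
    (6,6) via y @ 0.5312
    (5,6) via x @ 1.5400
    (5,7) via y @ 1.6859
    (5,8) via y @ 2.8406  # hit
  → r_7 = 2.8406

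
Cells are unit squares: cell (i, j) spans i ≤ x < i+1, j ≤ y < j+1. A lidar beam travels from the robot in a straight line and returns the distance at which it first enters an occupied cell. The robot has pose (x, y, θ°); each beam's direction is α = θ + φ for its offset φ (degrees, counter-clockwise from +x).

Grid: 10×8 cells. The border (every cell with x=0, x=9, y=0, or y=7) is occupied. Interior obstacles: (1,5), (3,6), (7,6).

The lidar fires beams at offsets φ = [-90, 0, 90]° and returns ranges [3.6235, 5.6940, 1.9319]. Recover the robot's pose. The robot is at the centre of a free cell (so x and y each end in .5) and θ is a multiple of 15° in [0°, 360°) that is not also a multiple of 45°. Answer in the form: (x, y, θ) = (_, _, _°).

Enumerate (i+0.5, j+0.5, θ) over the 45 free cells and 16 admissible headings. For each, cast all 3 beams and compare to the given ranges.
  (2.5, 2.5, 345°): beam 1 = 1.5529 ≠ 3.6235 ✗
  (1.5, 4.5, 120°): beam 1 = 5.0000 ≠ 3.6235 ✗
  (1.5, 1.5, 330°): beam 1 = 0.5774 ≠ 3.6235 ✗
  …
  (5.5, 1.5, 105°): r_1=3.6235, r_2=5.6940, r_3=1.9319 — all match ✓
No second candidate reproduces the full scan.

(x, y, θ) = (5.5, 1.5, 105°)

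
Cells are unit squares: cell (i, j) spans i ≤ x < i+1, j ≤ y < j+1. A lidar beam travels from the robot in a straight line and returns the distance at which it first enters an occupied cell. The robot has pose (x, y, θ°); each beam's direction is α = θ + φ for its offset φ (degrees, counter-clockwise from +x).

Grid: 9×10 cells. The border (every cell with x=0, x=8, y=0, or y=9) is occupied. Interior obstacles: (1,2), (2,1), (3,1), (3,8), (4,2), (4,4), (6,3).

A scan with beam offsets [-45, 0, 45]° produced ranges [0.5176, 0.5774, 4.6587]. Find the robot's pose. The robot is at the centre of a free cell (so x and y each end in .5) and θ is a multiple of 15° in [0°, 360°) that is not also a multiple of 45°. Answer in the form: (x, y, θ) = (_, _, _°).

The pose lattice has 49·16 = 784 candidates. Test each by forward raycasting.
  (6.5, 2.5, 330°): beam 1 = 1.5529 ≠ 0.5176 ✗
  (3.5, 2.5, 210°): beam 1 = 1.5529 ≠ 0.5176 ✗
  (4.5, 1.5, 165°): beam 1 = 0.5774 ≠ 0.5176 ✗
  (4.5, 3.5, 300°): beam 3 = 1.5529 ≠ 4.6587 ✗
  …
  (3.5, 4.5, 30°): r_1=0.5176, r_2=0.5774, r_3=4.6587 — all match ✓
Unique over the lattice → pose = (3.5, 4.5, 30°).

(x, y, θ) = (3.5, 4.5, 30°)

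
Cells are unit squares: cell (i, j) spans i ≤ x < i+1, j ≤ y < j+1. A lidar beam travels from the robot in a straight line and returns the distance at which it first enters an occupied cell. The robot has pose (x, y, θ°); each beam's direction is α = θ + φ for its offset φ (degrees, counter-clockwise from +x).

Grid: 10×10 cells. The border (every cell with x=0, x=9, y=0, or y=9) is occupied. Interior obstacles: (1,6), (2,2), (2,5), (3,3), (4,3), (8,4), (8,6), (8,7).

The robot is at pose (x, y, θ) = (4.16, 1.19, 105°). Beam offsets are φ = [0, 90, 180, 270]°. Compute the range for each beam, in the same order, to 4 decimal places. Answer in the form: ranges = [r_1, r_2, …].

beam 1: φ=0°, α=105°
  d=(-0.2588,0.9659)  start (4,1)  tX=0.6182 tY=0.8386  stride 1/|dx|=3.8637 1/|dy|=1.0353
    cross x-line → (3,1), t=0.6182
    cross y-line → (3,2), t=0.8386
    cross y-line → (3,3), t=1.8738 (wall)
  → r_1 = 1.8738
beam 2: φ=90°, α=195°
  d=(-0.9659,-0.2588)  start (4,1)  tX=0.1656 tY=0.7341  stride 1/|dx|=1.0353 1/|dy|=3.8637
    cross x-line → (3,1), t=0.1656
    cross y-line → (3,0), t=0.7341 (wall)
  → r_2 = 0.7341
beam 3: φ=180°, α=285°
  d=(0.2588,-0.9659)  start (4,1)  tX=3.2455 tY=0.1967  stride 1/|dx|=3.8637 1/|dy|=1.0353
    cross y-line → (4,0), t=0.1967 (wall)
  → r_3 = 0.1967
beam 4: φ=270°, α=15°
  d=(0.9659,0.2588)  start (4,1)  tX=0.8696 tY=3.1296  stride 1/|dx|=1.0353 1/|dy|=3.8637
    cross x-line → (5,1), t=0.8696
    cross x-line → (6,1), t=1.9049
    cross x-line → (7,1), t=2.9402
    cross y-line → (7,2), t=3.1296
    cross x-line → (8,2), t=3.9755
    cross x-line → (9,2), t=5.0107 (wall)
  → r_4 = 5.0107

ranges = [1.8738, 0.7341, 0.1967, 5.0107]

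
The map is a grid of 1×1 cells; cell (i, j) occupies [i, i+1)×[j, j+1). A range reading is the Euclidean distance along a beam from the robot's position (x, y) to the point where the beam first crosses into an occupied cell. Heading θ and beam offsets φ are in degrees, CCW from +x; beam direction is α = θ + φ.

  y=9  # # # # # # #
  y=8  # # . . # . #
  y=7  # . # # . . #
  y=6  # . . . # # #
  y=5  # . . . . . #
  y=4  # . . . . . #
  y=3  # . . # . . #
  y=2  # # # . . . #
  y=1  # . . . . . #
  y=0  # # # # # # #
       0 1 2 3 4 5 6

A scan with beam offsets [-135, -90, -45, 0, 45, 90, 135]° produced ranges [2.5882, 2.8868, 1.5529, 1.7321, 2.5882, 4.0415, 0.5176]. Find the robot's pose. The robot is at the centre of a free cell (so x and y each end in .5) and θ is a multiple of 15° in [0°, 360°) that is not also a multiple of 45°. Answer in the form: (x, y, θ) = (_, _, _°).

Enumerate (i+0.5, j+0.5, θ) over the 31 free cells and 16 admissible headings. For each, cast all 7 beams and compare to the given ranges.
  (1.5, 6.5, 255°): beam 1 = 1.0000 ≠ 2.5882 ✗
  (5.5, 7.5, 75°): beam 1 = 0.5774 ≠ 2.5882 ✗
  (4.5, 5.5, 105°): beam 1 = 1.7321 ≠ 2.5882 ✗
  (5.5, 4.5, 345°): beam 1 = 1.7321 ≠ 2.5882 ✗
  …
  (4.5, 3.5, 30°): r_1=2.5882, r_2=2.8868, r_3=1.5529, r_4=1.7321, r_5=2.5882, r_6=4.0415, r_7=0.5176 — all match ✓
Only this pose fits every beam.

(x, y, θ) = (4.5, 3.5, 30°)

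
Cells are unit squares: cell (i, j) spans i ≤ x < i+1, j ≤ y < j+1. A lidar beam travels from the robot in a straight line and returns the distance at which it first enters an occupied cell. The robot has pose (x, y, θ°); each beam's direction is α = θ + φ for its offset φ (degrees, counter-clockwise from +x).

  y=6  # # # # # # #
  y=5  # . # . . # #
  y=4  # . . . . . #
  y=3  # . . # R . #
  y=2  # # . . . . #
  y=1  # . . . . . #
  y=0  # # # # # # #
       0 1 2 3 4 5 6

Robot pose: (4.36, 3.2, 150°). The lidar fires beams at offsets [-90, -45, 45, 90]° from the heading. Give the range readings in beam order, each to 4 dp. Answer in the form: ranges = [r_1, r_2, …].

ranges = [2.0785, 2.8988, 0.3727, 2.5403]

beam 1: φ=-90°, α=60°
  dir = (cos 60°, sin 60°) = (0.5000, 0.8660); from cell (4,3)
  next x-line at t=1.2800, next y-line at t=0.9238; Δt_x=2.0000, Δt_y=1.1547
    y: enter (4,4) at t=0.9238
    x: enter (5,4) at t=1.2800
    y: enter (5,5) at t=2.0785 ← occupied
  → r_1 = 2.0785
beam 2: φ=-45°, α=105°
  dir = (cos 105°, sin 105°) = (-0.2588, 0.9659); from cell (4,3)
  next x-line at t=1.3909, next y-line at t=0.8282; Δt_x=3.8637, Δt_y=1.0353
    y: enter (4,4) at t=0.8282
    x: enter (3,4) at t=1.3909
    y: enter (3,5) at t=1.8635
    y: enter (3,6) at t=2.8988 ← occupied
  → r_2 = 2.8988
beam 3: φ=45°, α=195°
  dir = (cos 195°, sin 195°) = (-0.9659, -0.2588); from cell (4,3)
  next x-line at t=0.3727, next y-line at t=0.7727; Δt_x=1.0353, Δt_y=3.8637
    x: enter (3,3) at t=0.3727 ← occupied
  → r_3 = 0.3727
beam 4: φ=90°, α=240°
  dir = (cos 240°, sin 240°) = (-0.5000, -0.8660); from cell (4,3)
  next x-line at t=0.7200, next y-line at t=0.2309; Δt_x=2.0000, Δt_y=1.1547
    y: enter (4,2) at t=0.2309
    x: enter (3,2) at t=0.7200
    y: enter (3,1) at t=1.3856
    y: enter (3,0) at t=2.5403 ← occupied
  → r_4 = 2.5403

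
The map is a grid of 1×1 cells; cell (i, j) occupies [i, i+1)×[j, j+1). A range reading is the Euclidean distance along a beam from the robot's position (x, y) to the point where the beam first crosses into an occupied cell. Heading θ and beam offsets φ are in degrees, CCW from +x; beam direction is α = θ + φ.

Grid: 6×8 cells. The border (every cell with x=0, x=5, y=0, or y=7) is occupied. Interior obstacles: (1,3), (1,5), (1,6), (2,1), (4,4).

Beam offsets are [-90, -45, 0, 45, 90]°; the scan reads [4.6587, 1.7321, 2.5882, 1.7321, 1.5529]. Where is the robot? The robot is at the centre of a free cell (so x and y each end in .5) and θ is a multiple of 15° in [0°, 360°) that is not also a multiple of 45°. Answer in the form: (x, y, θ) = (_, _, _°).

(x, y, θ) = (2.5, 5.5, 15°)

The pose lattice has 19·16 = 304 candidates. Test each by forward raycasting.
  (3.5, 3.5, 165°): beam 1 = 3.6235 ≠ 4.6587 ✗
  (3.5, 3.5, 75°): beam 1 = 1.5529 ≠ 4.6587 ✗
  (4.5, 2.5, 345°): beam 1 = 1.5529 ≠ 4.6587 ✗
  (3.5, 4.5, 255°): beam 1 = 1.9319 ≠ 4.6587 ✗
  (4.5, 5.5, 105°): beam 1 = 0.5176 ≠ 4.6587 ✗
  …
  (2.5, 5.5, 15°): r_1=4.6587, r_2=1.7321, r_3=2.5882, r_4=1.7321, r_5=1.5529 — all match ✓
No second candidate reproduces the full scan.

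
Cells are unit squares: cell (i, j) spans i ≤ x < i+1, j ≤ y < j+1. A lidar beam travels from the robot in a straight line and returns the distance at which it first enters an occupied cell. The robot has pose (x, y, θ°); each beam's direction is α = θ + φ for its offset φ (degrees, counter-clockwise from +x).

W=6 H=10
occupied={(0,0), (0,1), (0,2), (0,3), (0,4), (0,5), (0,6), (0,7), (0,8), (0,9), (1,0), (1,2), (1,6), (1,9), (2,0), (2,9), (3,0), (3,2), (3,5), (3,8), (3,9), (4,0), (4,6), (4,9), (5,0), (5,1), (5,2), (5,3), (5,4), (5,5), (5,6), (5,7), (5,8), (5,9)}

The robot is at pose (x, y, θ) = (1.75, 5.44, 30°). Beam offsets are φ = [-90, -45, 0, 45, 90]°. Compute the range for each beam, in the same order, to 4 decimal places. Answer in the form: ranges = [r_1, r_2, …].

beam 1: φ=-90°, α=300°
  d=(0.5000,-0.8660)  start (1,5)  tX=0.5000 tY=0.5081  stride 1/|dx|=2.0000 1/|dy|=1.1547
    cross x-line → (2,5), t=0.5000
    cross y-line → (2,4), t=0.5081
    cross y-line → (2,3), t=1.6628
    cross x-line → (3,3), t=2.5000
    cross y-line → (3,2), t=2.8175 (wall)
  → r_1 = 2.8175
beam 2: φ=-45°, α=345°
  d=(0.9659,-0.2588)  start (1,5)  tX=0.2588 tY=1.7000  stride 1/|dx|=1.0353 1/|dy|=3.8637
    cross x-line → (2,5), t=0.2588
    cross x-line → (3,5), t=1.2941 (wall)
  → r_2 = 1.2941
beam 3: φ=0°, α=30°
  d=(0.8660,0.5000)  start (1,5)  tX=0.2887 tY=1.1200  stride 1/|dx|=1.1547 1/|dy|=2.0000
    cross x-line → (2,5), t=0.2887
    cross y-line → (2,6), t=1.1200
    cross x-line → (3,6), t=1.4434
    cross x-line → (4,6), t=2.5981 (wall)
  → r_3 = 2.5981
beam 4: φ=45°, α=75°
  d=(0.2588,0.9659)  start (1,5)  tX=0.9659 tY=0.5798  stride 1/|dx|=3.8637 1/|dy|=1.0353
    cross y-line → (1,6), t=0.5798 (wall)
  → r_4 = 0.5798
beam 5: φ=90°, α=120°
  d=(-0.5000,0.8660)  start (1,5)  tX=1.5000 tY=0.6466  stride 1/|dx|=2.0000 1/|dy|=1.1547
    cross y-line → (1,6), t=0.6466 (wall)
  → r_5 = 0.6466

ranges = [2.8175, 1.2941, 2.5981, 0.5798, 0.6466]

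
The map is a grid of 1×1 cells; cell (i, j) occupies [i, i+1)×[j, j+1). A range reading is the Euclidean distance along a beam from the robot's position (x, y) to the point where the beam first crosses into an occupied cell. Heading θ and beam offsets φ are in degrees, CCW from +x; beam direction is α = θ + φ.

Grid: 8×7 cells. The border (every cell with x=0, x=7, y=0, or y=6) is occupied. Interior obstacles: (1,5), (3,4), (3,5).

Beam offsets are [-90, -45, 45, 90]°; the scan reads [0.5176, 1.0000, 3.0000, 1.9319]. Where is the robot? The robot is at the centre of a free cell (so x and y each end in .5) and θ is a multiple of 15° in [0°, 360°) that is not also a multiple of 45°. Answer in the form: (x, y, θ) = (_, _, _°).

The pose lattice has 27·16 = 432 candidates. Test each by forward raycasting.
  (3.5, 3.5, 30°): beam 1 = 2.8868 ≠ 0.5176 ✗
  (5.5, 4.5, 240°): beam 1 = 1.7321 ≠ 0.5176 ✗
  (4.5, 2.5, 345°): beam 1 = 1.5529 ≠ 0.5176 ✗
  (6.5, 2.5, 105°): beam 4 = 5.6940 ≠ 1.9319 ✗
  …
  (1.5, 1.5, 15°): r_1=0.5176, r_2=1.0000, r_3=3.0000, r_4=1.9319 — all match ✓
Only this pose fits every beam.

(x, y, θ) = (1.5, 1.5, 15°)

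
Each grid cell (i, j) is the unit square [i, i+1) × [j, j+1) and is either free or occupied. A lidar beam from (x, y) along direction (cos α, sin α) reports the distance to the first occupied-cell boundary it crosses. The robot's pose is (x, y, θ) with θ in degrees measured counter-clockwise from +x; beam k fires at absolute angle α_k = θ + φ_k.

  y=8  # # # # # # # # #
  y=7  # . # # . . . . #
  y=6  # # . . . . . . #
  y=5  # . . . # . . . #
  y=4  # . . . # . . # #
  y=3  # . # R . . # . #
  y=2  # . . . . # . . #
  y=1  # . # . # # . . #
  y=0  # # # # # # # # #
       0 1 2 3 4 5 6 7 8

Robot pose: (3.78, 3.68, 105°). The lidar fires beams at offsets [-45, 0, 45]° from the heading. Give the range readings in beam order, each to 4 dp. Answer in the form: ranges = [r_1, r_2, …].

ranges = [0.4400, 3.4371, 3.2101]

beam 1: φ=-45°, α=60°
  cosα=0.5000 sinα=0.8660 | (3,3) | tMaxX 0.4400 tMaxY 0.3695 | tΔX 2.0000 tΔY 1.1547
    t=0.3695 [y] (3,4)
    t=0.4400 [x] (4,4) — stop
  → r_1 = 0.4400
beam 2: φ=0°, α=105°
  cosα=-0.2588 sinα=0.9659 | (3,3) | tMaxX 3.0137 tMaxY 0.3313 | tΔX 3.8637 tΔY 1.0353
    t=0.3313 [y] (3,4)
    t=1.3666 [y] (3,5)
    t=2.4018 [y] (3,6)
    t=3.0137 [x] (2,6)
    t=3.4371 [y] (2,7) — stop
  → r_2 = 3.4371
beam 3: φ=45°, α=150°
  cosα=-0.8660 sinα=0.5000 | (3,3) | tMaxX 0.9007 tMaxY 0.6400 | tΔX 1.1547 tΔY 2.0000
    t=0.6400 [y] (3,4)
    t=0.9007 [x] (2,4)
    t=2.0554 [x] (1,4)
    t=2.6400 [y] (1,5)
    t=3.2101 [x] (0,5) — stop
  → r_3 = 3.2101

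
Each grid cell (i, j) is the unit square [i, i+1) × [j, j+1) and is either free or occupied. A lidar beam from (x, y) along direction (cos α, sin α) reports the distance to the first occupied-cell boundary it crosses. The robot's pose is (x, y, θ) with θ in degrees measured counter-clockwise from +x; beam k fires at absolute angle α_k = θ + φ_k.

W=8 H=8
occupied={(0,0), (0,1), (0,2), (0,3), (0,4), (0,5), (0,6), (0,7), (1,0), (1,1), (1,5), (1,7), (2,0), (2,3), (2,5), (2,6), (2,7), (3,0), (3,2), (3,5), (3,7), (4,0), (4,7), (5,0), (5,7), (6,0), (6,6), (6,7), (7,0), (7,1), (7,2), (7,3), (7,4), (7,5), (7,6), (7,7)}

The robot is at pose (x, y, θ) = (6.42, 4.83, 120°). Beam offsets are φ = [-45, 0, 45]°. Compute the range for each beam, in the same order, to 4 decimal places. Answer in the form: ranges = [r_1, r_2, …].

beam 1: φ=-45°, α=75°
  d=(0.2588,0.9659)  start (6,4)  tX=2.2409 tY=0.1760  stride 1/|dx|=3.8637 1/|dy|=1.0353
    cross y-line → (6,5), t=0.1760
    cross y-line → (6,6), t=1.2113 (wall)
  → r_1 = 1.2113
beam 2: φ=0°, α=120°
  d=(-0.5000,0.8660)  start (6,4)  tX=0.8400 tY=0.1963  stride 1/|dx|=2.0000 1/|dy|=1.1547
    cross y-line → (6,5), t=0.1963
    cross x-line → (5,5), t=0.8400
    cross y-line → (5,6), t=1.3510
    cross y-line → (5,7), t=2.5057 (wall)
  → r_2 = 2.5057
beam 3: φ=45°, α=165°
  d=(-0.9659,0.2588)  start (6,4)  tX=0.4348 tY=0.6568  stride 1/|dx|=1.0353 1/|dy|=3.8637
    cross x-line → (5,4), t=0.4348
    cross y-line → (5,5), t=0.6568
    cross x-line → (4,5), t=1.4701
    cross x-line → (3,5), t=2.5054 (wall)
  → r_3 = 2.5054

ranges = [1.2113, 2.5057, 2.5054]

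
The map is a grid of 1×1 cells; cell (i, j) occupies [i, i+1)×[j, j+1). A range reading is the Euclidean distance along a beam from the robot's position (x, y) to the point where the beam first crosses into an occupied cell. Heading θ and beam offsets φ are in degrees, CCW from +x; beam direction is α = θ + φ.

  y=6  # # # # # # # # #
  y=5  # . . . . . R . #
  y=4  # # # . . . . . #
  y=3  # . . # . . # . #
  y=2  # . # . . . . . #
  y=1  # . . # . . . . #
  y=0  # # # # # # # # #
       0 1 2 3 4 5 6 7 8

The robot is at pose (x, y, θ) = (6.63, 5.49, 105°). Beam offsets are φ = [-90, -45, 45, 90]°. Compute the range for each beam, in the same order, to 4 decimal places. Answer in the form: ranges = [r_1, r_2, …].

beam 1: φ=-90°, α=15°
  direction (0.9659, 0.2588); cell (6,5); t to first gridline: x 0.3831, y 1.9705 (then +1.0353 / +3.8637)
    (7,5) via x @ 0.3831
    (8,5) via x @ 1.4183  # hit
  → r_1 = 1.4183
beam 2: φ=-45°, α=60°
  direction (0.5000, 0.8660); cell (6,5); t to first gridline: x 0.7400, y 0.5889 (then +2.0000 / +1.1547)
    (6,6) via y @ 0.5889  # hit
  → r_2 = 0.5889
beam 3: φ=45°, α=150°
  direction (-0.8660, 0.5000); cell (6,5); t to first gridline: x 0.7275, y 1.0200 (then +1.1547 / +2.0000)
    (5,5) via x @ 0.7275
    (5,6) via y @ 1.0200  # hit
  → r_3 = 1.0200
beam 4: φ=90°, α=195°
  direction (-0.9659, -0.2588); cell (6,5); t to first gridline: x 0.6522, y 1.8932 (then +1.0353 / +3.8637)
    (5,5) via x @ 0.6522
    (4,5) via x @ 1.6875
    (4,4) via y @ 1.8932
    (3,4) via x @ 2.7228
    (2,4) via x @ 3.7581  # hit
  → r_4 = 3.7581

ranges = [1.4183, 0.5889, 1.0200, 3.7581]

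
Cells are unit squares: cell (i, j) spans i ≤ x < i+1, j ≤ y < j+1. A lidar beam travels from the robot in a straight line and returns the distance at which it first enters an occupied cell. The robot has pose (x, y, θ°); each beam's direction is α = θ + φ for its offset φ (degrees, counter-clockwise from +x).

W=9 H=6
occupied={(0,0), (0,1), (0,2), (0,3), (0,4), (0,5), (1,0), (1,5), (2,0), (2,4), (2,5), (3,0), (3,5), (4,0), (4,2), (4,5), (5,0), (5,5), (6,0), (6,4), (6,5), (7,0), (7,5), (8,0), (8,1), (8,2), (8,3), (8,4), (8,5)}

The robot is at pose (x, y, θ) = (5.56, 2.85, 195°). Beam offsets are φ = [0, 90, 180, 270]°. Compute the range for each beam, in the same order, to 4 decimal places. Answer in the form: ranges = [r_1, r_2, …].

ranges = [0.5798, 1.9153, 2.5261, 2.2258]

beam 1: φ=0°, α=195°
  d=(-0.9659,-0.2588)  start (5,2)  tX=0.5798 tY=3.2841  stride 1/|dx|=1.0353 1/|dy|=3.8637
    cross x-line → (4,2), t=0.5798 (wall)
  → r_1 = 0.5798
beam 2: φ=90°, α=285°
  d=(0.2588,-0.9659)  start (5,2)  tX=1.7000 tY=0.8800  stride 1/|dx|=3.8637 1/|dy|=1.0353
    cross y-line → (5,1), t=0.8800
    cross x-line → (6,1), t=1.7000
    cross y-line → (6,0), t=1.9153 (wall)
  → r_2 = 1.9153
beam 3: φ=180°, α=15°
  d=(0.9659,0.2588)  start (5,2)  tX=0.4555 tY=0.5796  stride 1/|dx|=1.0353 1/|dy|=3.8637
    cross x-line → (6,2), t=0.4555
    cross y-line → (6,3), t=0.5796
    cross x-line → (7,3), t=1.4908
    cross x-line → (8,3), t=2.5261 (wall)
  → r_3 = 2.5261
beam 4: φ=270°, α=105°
  d=(-0.2588,0.9659)  start (5,2)  tX=2.1637 tY=0.1553  stride 1/|dx|=3.8637 1/|dy|=1.0353
    cross y-line → (5,3), t=0.1553
    cross y-line → (5,4), t=1.1906
    cross x-line → (4,4), t=2.1637
    cross y-line → (4,5), t=2.2258 (wall)
  → r_4 = 2.2258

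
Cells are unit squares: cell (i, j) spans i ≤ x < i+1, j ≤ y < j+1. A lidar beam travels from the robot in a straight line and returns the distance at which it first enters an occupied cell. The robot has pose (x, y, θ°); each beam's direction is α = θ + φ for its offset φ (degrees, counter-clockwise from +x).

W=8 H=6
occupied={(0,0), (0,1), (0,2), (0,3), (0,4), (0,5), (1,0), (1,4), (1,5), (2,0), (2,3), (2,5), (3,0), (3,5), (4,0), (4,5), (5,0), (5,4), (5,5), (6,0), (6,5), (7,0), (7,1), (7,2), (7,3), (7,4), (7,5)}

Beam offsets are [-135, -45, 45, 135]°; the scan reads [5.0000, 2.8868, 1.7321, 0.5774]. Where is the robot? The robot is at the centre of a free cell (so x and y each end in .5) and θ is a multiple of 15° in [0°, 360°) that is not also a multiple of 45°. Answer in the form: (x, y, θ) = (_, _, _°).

Enumerate (i+0.5, j+0.5, θ) over the 21 free cells and 16 admissible headings. For each, cast all 4 beams and compare to the given ranges.
  (3.5, 3.5, 345°): beam 1 = 0.5774 ≠ 5.0000 ✗
  (4.5, 1.5, 255°): beam 1 = 4.0415 ≠ 5.0000 ✗
  (2.5, 4.5, 240°): beam 1 = 0.5176 ≠ 5.0000 ✗
  (1.5, 3.5, 330°): beam 1 = 0.5176 ≠ 5.0000 ✗
  …
  (5.5, 3.5, 345°): r_1=5.0000, r_2=2.8868, r_3=1.7321, r_4=0.5774 — all match ✓
Only this pose fits every beam.

(x, y, θ) = (5.5, 3.5, 345°)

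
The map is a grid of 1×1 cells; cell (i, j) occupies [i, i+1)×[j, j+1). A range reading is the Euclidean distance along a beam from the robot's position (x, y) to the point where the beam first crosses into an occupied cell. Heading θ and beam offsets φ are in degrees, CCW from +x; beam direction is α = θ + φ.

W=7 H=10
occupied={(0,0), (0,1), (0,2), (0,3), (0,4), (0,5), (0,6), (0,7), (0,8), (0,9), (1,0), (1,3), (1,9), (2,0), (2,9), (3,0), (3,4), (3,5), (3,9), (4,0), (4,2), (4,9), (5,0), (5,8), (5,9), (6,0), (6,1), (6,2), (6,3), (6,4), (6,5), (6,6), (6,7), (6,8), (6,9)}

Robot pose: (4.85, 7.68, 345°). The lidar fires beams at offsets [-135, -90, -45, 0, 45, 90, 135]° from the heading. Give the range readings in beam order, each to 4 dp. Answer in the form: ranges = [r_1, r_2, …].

ranges = [4.4456, 3.2841, 2.3000, 1.1906, 0.6400, 0.5796, 1.5242]

beam 1: φ=-135°, α=210°
  d=(-0.8660,-0.5000)  start (4,7)  tX=0.9815 tY=1.3600  stride 1/|dx|=1.1547 1/|dy|=2.0000
    cross x-line → (3,7), t=0.9815
    cross y-line → (3,6), t=1.3600
    cross x-line → (2,6), t=2.1362
    cross x-line → (1,6), t=3.2909
    cross y-line → (1,5), t=3.3600
    cross x-line → (0,5), t=4.4456 (wall)
  → r_1 = 4.4456
beam 2: φ=-90°, α=255°
  d=(-0.2588,-0.9659)  start (4,7)  tX=3.2841 tY=0.7040  stride 1/|dx|=3.8637 1/|dy|=1.0353
    cross y-line → (4,6), t=0.7040
    cross y-line → (4,5), t=1.7393
    cross y-line → (4,4), t=2.7745
    cross x-line → (3,4), t=3.2841 (wall)
  → r_2 = 3.2841
beam 3: φ=-45°, α=300°
  d=(0.5000,-0.8660)  start (4,7)  tX=0.3000 tY=0.7852  stride 1/|dx|=2.0000 1/|dy|=1.1547
    cross x-line → (5,7), t=0.3000
    cross y-line → (5,6), t=0.7852
    cross y-line → (5,5), t=1.9399
    cross x-line → (6,5), t=2.3000 (wall)
  → r_3 = 2.3000
beam 4: φ=0°, α=345°
  d=(0.9659,-0.2588)  start (4,7)  tX=0.1553 tY=2.6273  stride 1/|dx|=1.0353 1/|dy|=3.8637
    cross x-line → (5,7), t=0.1553
    cross x-line → (6,7), t=1.1906 (wall)
  → r_4 = 1.1906
beam 5: φ=45°, α=30°
  d=(0.8660,0.5000)  start (4,7)  tX=0.1732 tY=0.6400  stride 1/|dx|=1.1547 1/|dy|=2.0000
    cross x-line → (5,7), t=0.1732
    cross y-line → (5,8), t=0.6400 (wall)
  → r_5 = 0.6400
beam 6: φ=90°, α=75°
  d=(0.2588,0.9659)  start (4,7)  tX=0.5796 tY=0.3313  stride 1/|dx|=3.8637 1/|dy|=1.0353
    cross y-line → (4,8), t=0.3313
    cross x-line → (5,8), t=0.5796 (wall)
  → r_6 = 0.5796
beam 7: φ=135°, α=120°
  d=(-0.5000,0.8660)  start (4,7)  tX=1.7000 tY=0.3695  stride 1/|dx|=2.0000 1/|dy|=1.1547
    cross y-line → (4,8), t=0.3695
    cross y-line → (4,9), t=1.5242 (wall)
  → r_7 = 1.5242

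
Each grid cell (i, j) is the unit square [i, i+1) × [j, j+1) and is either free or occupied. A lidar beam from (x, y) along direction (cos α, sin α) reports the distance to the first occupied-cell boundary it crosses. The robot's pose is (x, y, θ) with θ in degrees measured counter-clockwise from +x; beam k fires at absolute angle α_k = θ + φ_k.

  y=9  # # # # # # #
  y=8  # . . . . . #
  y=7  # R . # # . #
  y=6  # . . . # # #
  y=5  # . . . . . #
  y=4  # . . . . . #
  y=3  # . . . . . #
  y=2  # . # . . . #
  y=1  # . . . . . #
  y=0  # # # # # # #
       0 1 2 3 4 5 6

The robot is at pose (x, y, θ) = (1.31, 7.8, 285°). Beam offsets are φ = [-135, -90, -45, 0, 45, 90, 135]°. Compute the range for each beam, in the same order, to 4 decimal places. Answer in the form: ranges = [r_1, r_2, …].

ranges = [0.3580, 0.3209, 0.6200, 4.9693, 3.1061, 4.6364, 1.3856]

beam 1: φ=-135°, α=150°
  d=(-0.8660,0.5000)  start (1,7)  tX=0.3580 tY=0.4000  stride 1/|dx|=1.1547 1/|dy|=2.0000
    cross x-line → (0,7), t=0.3580 (wall)
  → r_1 = 0.3580
beam 2: φ=-90°, α=195°
  d=(-0.9659,-0.2588)  start (1,7)  tX=0.3209 tY=3.0910  stride 1/|dx|=1.0353 1/|dy|=3.8637
    cross x-line → (0,7), t=0.3209 (wall)
  → r_2 = 0.3209
beam 3: φ=-45°, α=240°
  d=(-0.5000,-0.8660)  start (1,7)  tX=0.6200 tY=0.9238  stride 1/|dx|=2.0000 1/|dy|=1.1547
    cross x-line → (0,7), t=0.6200 (wall)
  → r_3 = 0.6200
beam 4: φ=0°, α=285°
  d=(0.2588,-0.9659)  start (1,7)  tX=2.6660 tY=0.8282  stride 1/|dx|=3.8637 1/|dy|=1.0353
    cross y-line → (1,6), t=0.8282
    cross y-line → (1,5), t=1.8635
    cross x-line → (2,5), t=2.6660
    cross y-line → (2,4), t=2.8988
    cross y-line → (2,3), t=3.9340
    cross y-line → (2,2), t=4.9693 (wall)
  → r_4 = 4.9693
beam 5: φ=45°, α=330°
  d=(0.8660,-0.5000)  start (1,7)  tX=0.7967 tY=1.6000  stride 1/|dx|=1.1547 1/|dy|=2.0000
    cross x-line → (2,7), t=0.7967
    cross y-line → (2,6), t=1.6000
    cross x-line → (3,6), t=1.9514
    cross x-line → (4,6), t=3.1061 (wall)
  → r_5 = 3.1061
beam 6: φ=90°, α=15°
  d=(0.9659,0.2588)  start (1,7)  tX=0.7143 tY=0.7727  stride 1/|dx|=1.0353 1/|dy|=3.8637
    cross x-line → (2,7), t=0.7143
    cross y-line → (2,8), t=0.7727
    cross x-line → (3,8), t=1.7496
    cross x-line → (4,8), t=2.7849
    cross x-line → (5,8), t=3.8202
    cross y-line → (5,9), t=4.6364 (wall)
  → r_6 = 4.6364
beam 7: φ=135°, α=60°
  d=(0.5000,0.8660)  start (1,7)  tX=1.3800 tY=0.2309  stride 1/|dx|=2.0000 1/|dy|=1.1547
    cross y-line → (1,8), t=0.2309
    cross x-line → (2,8), t=1.3800
    cross y-line → (2,9), t=1.3856 (wall)
  → r_7 = 1.3856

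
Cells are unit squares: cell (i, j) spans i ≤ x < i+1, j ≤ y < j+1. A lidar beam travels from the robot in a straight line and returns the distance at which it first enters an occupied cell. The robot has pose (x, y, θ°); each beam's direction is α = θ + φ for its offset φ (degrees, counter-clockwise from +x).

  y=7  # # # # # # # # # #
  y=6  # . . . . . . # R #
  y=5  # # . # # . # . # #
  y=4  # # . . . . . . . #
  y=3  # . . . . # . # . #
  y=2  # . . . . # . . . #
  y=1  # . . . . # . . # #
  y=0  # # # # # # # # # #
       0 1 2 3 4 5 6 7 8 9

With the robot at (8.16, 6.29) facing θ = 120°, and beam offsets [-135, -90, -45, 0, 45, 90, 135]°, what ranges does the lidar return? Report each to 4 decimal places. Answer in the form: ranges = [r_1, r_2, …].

beam 1: φ=-135°, α=345°
  dir = (cos 345°, sin 345°) = (0.9659, -0.2588); from cell (8,6)
  next x-line at t=0.8696, next y-line at t=1.1205; Δt_x=1.0353, Δt_y=3.8637
    x: enter (9,6) at t=0.8696 ← occupied
  → r_1 = 0.8696
beam 2: φ=-90°, α=30°
  dir = (cos 30°, sin 30°) = (0.8660, 0.5000); from cell (8,6)
  next x-line at t=0.9699, next y-line at t=1.4200; Δt_x=1.1547, Δt_y=2.0000
    x: enter (9,6) at t=0.9699 ← occupied
  → r_2 = 0.9699
beam 3: φ=-45°, α=75°
  dir = (cos 75°, sin 75°) = (0.2588, 0.9659); from cell (8,6)
  next x-line at t=3.2455, next y-line at t=0.7350; Δt_x=3.8637, Δt_y=1.0353
    y: enter (8,7) at t=0.7350 ← occupied
  → r_3 = 0.7350
beam 4: φ=0°, α=120°
  dir = (cos 120°, sin 120°) = (-0.5000, 0.8660); from cell (8,6)
  next x-line at t=0.3200, next y-line at t=0.8198; Δt_x=2.0000, Δt_y=1.1547
    x: enter (7,6) at t=0.3200 ← occupied
  → r_4 = 0.3200
beam 5: φ=45°, α=165°
  dir = (cos 165°, sin 165°) = (-0.9659, 0.2588); from cell (8,6)
  next x-line at t=0.1656, next y-line at t=2.7432; Δt_x=1.0353, Δt_y=3.8637
    x: enter (7,6) at t=0.1656 ← occupied
  → r_5 = 0.1656
beam 6: φ=90°, α=210°
  dir = (cos 210°, sin 210°) = (-0.8660, -0.5000); from cell (8,6)
  next x-line at t=0.1848, next y-line at t=0.5800; Δt_x=1.1547, Δt_y=2.0000
    x: enter (7,6) at t=0.1848 ← occupied
  → r_6 = 0.1848
beam 7: φ=135°, α=255°
  dir = (cos 255°, sin 255°) = (-0.2588, -0.9659); from cell (8,6)
  next x-line at t=0.6182, next y-line at t=0.3002; Δt_x=3.8637, Δt_y=1.0353
    y: enter (8,5) at t=0.3002 ← occupied
  → r_7 = 0.3002

ranges = [0.8696, 0.9699, 0.7350, 0.3200, 0.1656, 0.1848, 0.3002]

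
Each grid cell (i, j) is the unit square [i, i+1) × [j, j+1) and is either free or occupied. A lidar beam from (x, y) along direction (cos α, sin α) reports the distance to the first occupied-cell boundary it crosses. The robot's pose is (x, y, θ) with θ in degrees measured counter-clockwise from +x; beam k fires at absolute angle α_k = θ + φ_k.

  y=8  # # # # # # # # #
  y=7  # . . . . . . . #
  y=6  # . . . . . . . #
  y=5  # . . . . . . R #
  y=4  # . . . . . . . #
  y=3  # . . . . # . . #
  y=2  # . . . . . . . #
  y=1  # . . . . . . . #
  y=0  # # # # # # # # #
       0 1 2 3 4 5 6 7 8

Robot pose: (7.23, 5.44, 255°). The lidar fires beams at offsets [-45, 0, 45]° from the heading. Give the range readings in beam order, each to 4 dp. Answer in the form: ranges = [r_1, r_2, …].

ranges = [7.1938, 4.5966, 1.5400]

beam 1: φ=-45°, α=210°
  dir = (cos 210°, sin 210°) = (-0.8660, -0.5000); from cell (7,5)
  next x-line at t=0.2656, next y-line at t=0.8800; Δt_x=1.1547, Δt_y=2.0000
    x: enter (6,5) at t=0.2656
    y: enter (6,4) at t=0.8800
    x: enter (5,4) at t=1.4203
    x: enter (4,4) at t=2.5750
    y: enter (4,3) at t=2.8800
    x: enter (3,3) at t=3.7297
    y: enter (3,2) at t=4.8800
    x: enter (2,2) at t=4.8844
    x: enter (1,2) at t=6.0391
    y: enter (1,1) at t=6.8800
    x: enter (0,1) at t=7.1938 ← occupied
  → r_1 = 7.1938
beam 2: φ=0°, α=255°
  dir = (cos 255°, sin 255°) = (-0.2588, -0.9659); from cell (7,5)
  next x-line at t=0.8887, next y-line at t=0.4555; Δt_x=3.8637, Δt_y=1.0353
    y: enter (7,4) at t=0.4555
    x: enter (6,4) at t=0.8887
    y: enter (6,3) at t=1.4908
    y: enter (6,2) at t=2.5261
    y: enter (6,1) at t=3.5614
    y: enter (6,0) at t=4.5966 ← occupied
  → r_2 = 4.5966
beam 3: φ=45°, α=300°
  dir = (cos 300°, sin 300°) = (0.5000, -0.8660); from cell (7,5)
  next x-line at t=1.5400, next y-line at t=0.5081; Δt_x=2.0000, Δt_y=1.1547
    y: enter (7,4) at t=0.5081
    x: enter (8,4) at t=1.5400 ← occupied
  → r_3 = 1.5400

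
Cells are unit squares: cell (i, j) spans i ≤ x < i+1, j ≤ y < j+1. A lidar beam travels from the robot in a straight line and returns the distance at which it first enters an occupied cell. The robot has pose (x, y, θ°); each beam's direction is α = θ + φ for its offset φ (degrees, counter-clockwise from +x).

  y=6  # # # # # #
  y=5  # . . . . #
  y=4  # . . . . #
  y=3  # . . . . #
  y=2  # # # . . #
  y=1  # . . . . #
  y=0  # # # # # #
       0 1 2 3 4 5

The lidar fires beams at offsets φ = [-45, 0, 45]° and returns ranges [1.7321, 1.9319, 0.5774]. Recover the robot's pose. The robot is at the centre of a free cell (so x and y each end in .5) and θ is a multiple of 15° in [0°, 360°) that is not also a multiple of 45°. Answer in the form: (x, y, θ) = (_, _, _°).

Candidates: 18 free-cell centres × 16 headings = 288 poses. Raycast each; keep the one whose scan matches to 4 dp.
  (2.5, 1.5, 345°): beam 1 = 0.5774 ≠ 1.7321 ✗
  (2.5, 4.5, 210°): beam 1 = 1.5529 ≠ 1.7321 ✗
  (3.5, 3.5, 15°): beam 2 = 1.5529 ≠ 1.9319 ✗
  …
  (4.5, 1.5, 195°): r_1=1.7321, r_2=1.9319, r_3=0.5774 — all match ✓
Unique over the lattice → pose = (4.5, 1.5, 195°).

(x, y, θ) = (4.5, 1.5, 195°)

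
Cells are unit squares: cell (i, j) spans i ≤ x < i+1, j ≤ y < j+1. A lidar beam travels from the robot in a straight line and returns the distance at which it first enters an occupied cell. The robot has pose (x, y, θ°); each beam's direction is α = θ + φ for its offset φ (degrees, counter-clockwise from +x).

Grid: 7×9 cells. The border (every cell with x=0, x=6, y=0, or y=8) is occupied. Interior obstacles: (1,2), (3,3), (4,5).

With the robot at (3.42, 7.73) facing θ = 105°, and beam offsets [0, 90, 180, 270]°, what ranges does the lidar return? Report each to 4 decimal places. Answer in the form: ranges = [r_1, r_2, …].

ranges = [0.2795, 2.5054, 2.2409, 1.0432]

beam 1: φ=0°, α=105°
  d=(-0.2588,0.9659)  start (3,7)  tX=1.6228 tY=0.2795  stride 1/|dx|=3.8637 1/|dy|=1.0353
    cross y-line → (3,8), t=0.2795 (wall)
  → r_1 = 0.2795
beam 2: φ=90°, α=195°
  d=(-0.9659,-0.2588)  start (3,7)  tX=0.4348 tY=2.8205  stride 1/|dx|=1.0353 1/|dy|=3.8637
    cross x-line → (2,7), t=0.4348
    cross x-line → (1,7), t=1.4701
    cross x-line → (0,7), t=2.5054 (wall)
  → r_2 = 2.5054
beam 3: φ=180°, α=285°
  d=(0.2588,-0.9659)  start (3,7)  tX=2.2409 tY=0.7558  stride 1/|dx|=3.8637 1/|dy|=1.0353
    cross y-line → (3,6), t=0.7558
    cross y-line → (3,5), t=1.7910
    cross x-line → (4,5), t=2.2409 (wall)
  → r_3 = 2.2409
beam 4: φ=270°, α=15°
  d=(0.9659,0.2588)  start (3,7)  tX=0.6005 tY=1.0432  stride 1/|dx|=1.0353 1/|dy|=3.8637
    cross x-line → (4,7), t=0.6005
    cross y-line → (4,8), t=1.0432 (wall)
  → r_4 = 1.0432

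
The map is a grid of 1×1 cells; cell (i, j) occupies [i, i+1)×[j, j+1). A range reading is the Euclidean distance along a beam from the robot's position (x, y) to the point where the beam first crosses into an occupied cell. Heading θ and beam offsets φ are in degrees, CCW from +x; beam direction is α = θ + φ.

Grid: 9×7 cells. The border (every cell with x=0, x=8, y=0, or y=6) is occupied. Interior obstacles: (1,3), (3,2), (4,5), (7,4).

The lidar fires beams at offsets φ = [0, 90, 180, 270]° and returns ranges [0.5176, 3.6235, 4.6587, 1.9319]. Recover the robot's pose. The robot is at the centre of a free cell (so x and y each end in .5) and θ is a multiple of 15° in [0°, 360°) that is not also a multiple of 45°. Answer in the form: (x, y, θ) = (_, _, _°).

The pose lattice has 31·16 = 496 candidates. Test each by forward raycasting.
  (3.5, 4.5, 75°): beam 1 = 1.5529 ≠ 0.5176 ✗
  (3.5, 1.5, 345°): beam 1 = 1.9319 ≠ 0.5176 ✗
  (4.5, 4.5, 210°): beam 1 = 2.8868 ≠ 0.5176 ✗
  (6.5, 1.5, 210°): beam 1 = 1.0000 ≠ 0.5176 ✗
  (5.5, 2.5, 300°): beam 1 = 1.7321 ≠ 0.5176 ✗
  …
  (4.5, 1.5, 285°): r_1=0.5176, r_2=3.6235, r_3=4.6587, r_4=1.9319 — all match ✓
No second candidate reproduces the full scan.

(x, y, θ) = (4.5, 1.5, 285°)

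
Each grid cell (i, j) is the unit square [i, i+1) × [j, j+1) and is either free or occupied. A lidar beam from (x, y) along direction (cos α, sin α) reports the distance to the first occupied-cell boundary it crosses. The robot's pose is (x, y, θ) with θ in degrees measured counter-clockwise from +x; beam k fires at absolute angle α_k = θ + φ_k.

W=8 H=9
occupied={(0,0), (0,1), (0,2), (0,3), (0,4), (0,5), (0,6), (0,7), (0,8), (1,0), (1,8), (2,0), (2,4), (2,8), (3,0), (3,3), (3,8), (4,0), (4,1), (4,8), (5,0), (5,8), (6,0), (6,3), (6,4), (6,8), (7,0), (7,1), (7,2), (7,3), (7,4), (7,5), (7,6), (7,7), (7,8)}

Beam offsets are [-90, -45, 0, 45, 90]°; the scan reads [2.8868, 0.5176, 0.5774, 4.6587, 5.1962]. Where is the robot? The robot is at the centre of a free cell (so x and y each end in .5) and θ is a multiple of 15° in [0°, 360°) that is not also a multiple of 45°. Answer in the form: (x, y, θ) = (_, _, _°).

Enumerate (i+0.5, j+0.5, θ) over the 37 free cells and 16 admissible headings. For each, cast all 5 beams and compare to the given ranges.
  (2.5, 6.5, 60°): beam 1 = 4.0415 ≠ 2.8868 ✗
  (5.5, 7.5, 120°): beam 1 = 1.0000 ≠ 2.8868 ✗
  (1.5, 2.5, 120°): beam 1 = 1.7321 ≠ 2.8868 ✗
  …
  (5.5, 3.5, 30°): r_1=2.8868, r_2=0.5176, r_3=0.5774, r_4=4.6587, r_5=5.1962 — all match ✓
Unique over the lattice → pose = (5.5, 3.5, 30°).

(x, y, θ) = (5.5, 3.5, 30°)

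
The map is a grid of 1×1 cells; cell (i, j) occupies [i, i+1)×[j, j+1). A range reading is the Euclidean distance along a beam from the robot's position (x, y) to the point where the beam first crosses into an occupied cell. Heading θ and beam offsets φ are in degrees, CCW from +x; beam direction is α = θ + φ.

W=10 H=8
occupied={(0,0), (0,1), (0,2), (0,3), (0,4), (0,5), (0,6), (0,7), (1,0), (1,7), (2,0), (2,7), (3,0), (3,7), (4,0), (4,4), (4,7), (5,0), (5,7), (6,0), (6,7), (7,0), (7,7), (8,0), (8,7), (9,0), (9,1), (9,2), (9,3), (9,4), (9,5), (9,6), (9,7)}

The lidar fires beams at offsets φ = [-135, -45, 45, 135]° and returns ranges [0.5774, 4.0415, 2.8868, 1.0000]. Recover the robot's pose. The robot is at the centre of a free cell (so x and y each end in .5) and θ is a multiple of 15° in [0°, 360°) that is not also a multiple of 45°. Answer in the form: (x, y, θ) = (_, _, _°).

Enumerate (i+0.5, j+0.5, θ) over the 47 free cells and 16 admissible headings. For each, cast all 4 beams and compare to the given ranges.
  (6.5, 6.5, 300°): beam 1 = 1.9319 ≠ 0.5774 ✗
  (3.5, 6.5, 330°): beam 1 = 2.5882 ≠ 0.5774 ✗
  (1.5, 3.5, 195°): beam 1 = 4.0415 ≠ 0.5774 ✗
  (6.5, 2.5, 330°): beam 1 = 5.6940 ≠ 0.5774 ✗
  …
  (5.5, 1.5, 75°): r_1=0.5774, r_2=4.0415, r_3=2.8868, r_4=1.0000 — all match ✓
Unique over the lattice → pose = (5.5, 1.5, 75°).

(x, y, θ) = (5.5, 1.5, 75°)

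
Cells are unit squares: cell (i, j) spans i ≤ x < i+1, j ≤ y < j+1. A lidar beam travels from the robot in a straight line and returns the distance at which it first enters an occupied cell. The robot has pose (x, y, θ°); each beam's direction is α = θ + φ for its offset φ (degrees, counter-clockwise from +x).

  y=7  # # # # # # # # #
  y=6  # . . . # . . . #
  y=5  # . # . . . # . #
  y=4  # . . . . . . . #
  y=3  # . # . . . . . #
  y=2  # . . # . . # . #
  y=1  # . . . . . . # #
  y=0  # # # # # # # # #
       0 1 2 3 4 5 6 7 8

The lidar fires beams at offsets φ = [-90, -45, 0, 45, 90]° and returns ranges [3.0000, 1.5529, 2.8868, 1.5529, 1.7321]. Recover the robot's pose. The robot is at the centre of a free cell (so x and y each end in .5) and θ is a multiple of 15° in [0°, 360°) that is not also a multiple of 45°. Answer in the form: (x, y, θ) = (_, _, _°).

Candidates: 35 free-cell centres × 16 headings = 560 poses. Raycast each; keep the one whose scan matches to 4 dp.
  (4.5, 2.5, 330°): beam 1 = 1.7321 ≠ 3.0000 ✗
  (5.5, 2.5, 195°): beam 1 = 3.6235 ≠ 3.0000 ✗
  (5.5, 4.5, 255°): beam 1 = 2.5882 ≠ 3.0000 ✗
  (4.5, 2.5, 30°): beam 1 = 1.7321 ≠ 3.0000 ✗
  (7.5, 4.5, 255°): beam 1 = 4.6587 ≠ 3.0000 ✗
  …
  (6.5, 4.5, 300°): r_1=3.0000, r_2=1.5529, r_3=2.8868, r_4=1.5529, r_5=1.7321 — all match ✓
Only this pose fits every beam.

(x, y, θ) = (6.5, 4.5, 300°)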